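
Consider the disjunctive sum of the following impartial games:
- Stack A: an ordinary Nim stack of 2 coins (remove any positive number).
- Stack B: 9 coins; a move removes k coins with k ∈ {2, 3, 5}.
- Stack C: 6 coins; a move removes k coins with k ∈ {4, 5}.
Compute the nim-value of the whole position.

Stack A is a plain Nim stack of size 2, so its Grundy value is 2.
Grundy values for stack B (subtraction set {2, 3, 5}):
g(0) = mex{} = 0
g(1) = mex{} = 0
g(2) = mex{0} = 1
g(3) = mex{0} = 1
g(4) = mex{0,1} = 2
g(5) = mex{0,1} = 2
g(6) = mex{0,1,2} = 3
g(7) = mex{1,2} = 0
g(8) = mex{1,2,3} = 0
g(9) = mex{0,2,3} = 1
So g(9) = 1.
Build the Grundy sequence for stack C with g(k) = mex{g(k−s) : s ∈ {4, 5}, s ≤ k}:
g(0) = mex{} = 0
g(1) = mex{} = 0
g(2) = mex{} = 0
g(3) = mex{} = 0
g(4) = mex{0} = 1
g(5) = mex{0} = 1
g(6) = mex{0} = 1
So g(6) = 1.
By the Sprague-Grundy theorem, the Grundy value of a sum of independent games is the XOR of the component values.
Combined value = 2 XOR 1 XOR 1 = 2.

2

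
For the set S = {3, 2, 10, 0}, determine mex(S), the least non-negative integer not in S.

0 is in the set but 1 is not, so the mex is 1.

1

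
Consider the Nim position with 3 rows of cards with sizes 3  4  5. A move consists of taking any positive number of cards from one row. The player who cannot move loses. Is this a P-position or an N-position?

N-position

In binary:
  011  (3)
  100  (4)
  101  (5)
  ---
  010  (2)
The nim-sum is 2 ≠ 0, so this is an N-position: the player to move can win.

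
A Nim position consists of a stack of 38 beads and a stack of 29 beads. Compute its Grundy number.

59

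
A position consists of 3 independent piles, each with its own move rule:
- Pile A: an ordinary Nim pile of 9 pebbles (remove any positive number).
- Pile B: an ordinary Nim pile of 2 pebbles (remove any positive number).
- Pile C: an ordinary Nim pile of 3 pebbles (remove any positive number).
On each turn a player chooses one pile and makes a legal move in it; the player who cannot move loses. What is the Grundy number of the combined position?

Pile A is a plain Nim pile of size 9, so its Grundy value is 9.
Pile B is a plain Nim pile of size 2, so its Grundy value is 2.
Pile C is a plain Nim pile of size 3, so its Grundy value is 3.
By the Sprague-Grundy theorem, the Grundy value of a sum of independent games is the XOR of the component values.
Combined value = 9 ⊕ 2 ⊕ 3 = 8.

8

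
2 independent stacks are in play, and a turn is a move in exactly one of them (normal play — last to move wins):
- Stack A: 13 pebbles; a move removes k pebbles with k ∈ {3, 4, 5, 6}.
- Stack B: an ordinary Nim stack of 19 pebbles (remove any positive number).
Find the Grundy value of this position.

18

For stack A, compute g(0), g(1), … with moves {3, 4, 5, 6}:
g(0) = mex{} = 0
g(1) = mex{} = 0
g(2) = mex{} = 0
g(3) = mex{0} = 1
g(4) = mex{0} = 1
g(5) = mex{0} = 1
g(6) = mex{0,1} = 2
g(7) = mex{0,1} = 2
g(8) = mex{0,1} = 2
g(9) = mex{1,2} = 0
g(10) = mex{1,2} = 0
g(11) = mex{1,2} = 0
g(12) = mex{0,2} = 1
g(13) = mex{0,2} = 1
So g(13) = 1.
Stack B is a plain Nim stack of size 19, so its Grundy value is 19.
The value of a disjunctive sum is the nim-sum of the parts.
Combined value = 1 XOR 19 = 18.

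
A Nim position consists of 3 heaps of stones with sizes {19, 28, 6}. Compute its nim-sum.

9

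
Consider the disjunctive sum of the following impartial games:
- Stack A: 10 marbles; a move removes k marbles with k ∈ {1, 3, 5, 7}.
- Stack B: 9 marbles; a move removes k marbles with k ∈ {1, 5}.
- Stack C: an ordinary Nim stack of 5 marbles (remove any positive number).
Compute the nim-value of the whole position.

Build the Grundy sequence for stack A with g(k) = mex{g(k−s) : s ∈ {1, 3, 5, 7}, s ≤ k}:
k:     0  1  2  3  4  5  6  7  8  9 10
g(k):  0  1  0  1  0  1  0  1  0  1  0
So g(10) = 0.
For stack B, compute g(0), g(1), … with moves {1, 5}:
g(0) = mex{} = 0
g(1) = mex{0} = 1
g(2) = mex{1} = 0
g(3) = mex{0} = 1
g(4) = mex{1} = 0
g(5) = mex{0} = 1
g(6) = mex{1} = 0
g(7) = mex{0} = 1
g(8) = mex{1} = 0
g(9) = mex{0} = 1
So g(9) = 1.
Stack C is a plain Nim stack of size 5, so its Grundy value is 5.
The value of a disjunctive sum is the nim-sum of the parts.
Combined value = 0 ⊕ 1 ⊕ 5 = 4.

4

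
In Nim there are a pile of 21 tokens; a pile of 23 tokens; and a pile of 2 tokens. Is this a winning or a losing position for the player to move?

Losing position

Nim-sum: 21 ⊕ 23 ⊕ 2 = 0.
The nim-sum is 0, so this is a P-position: the player to move is in a losing position under optimal play.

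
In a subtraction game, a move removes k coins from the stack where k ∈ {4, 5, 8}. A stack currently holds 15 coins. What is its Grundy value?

0

Compute g(0), g(1), … for moves {4, 5, 8}:
k:     0  1  2  3  4  5  6  7  8  9 10 11 12 13 14 15
g(k):  0  0  0  0  1  1  1  1  2  2  2  2  0  0  0  0
So g(15) = 0.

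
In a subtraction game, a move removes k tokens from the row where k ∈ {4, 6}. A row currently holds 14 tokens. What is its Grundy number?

Compute g(0), g(1), … for moves {4, 6}:
k:     0  1  2  3  4  5  6  7  8  9 10 11 12 13 14
g(k):  0  0  0  0  1  1  1  1  2  2  0  0  0  0  1
So g(14) = 1.

1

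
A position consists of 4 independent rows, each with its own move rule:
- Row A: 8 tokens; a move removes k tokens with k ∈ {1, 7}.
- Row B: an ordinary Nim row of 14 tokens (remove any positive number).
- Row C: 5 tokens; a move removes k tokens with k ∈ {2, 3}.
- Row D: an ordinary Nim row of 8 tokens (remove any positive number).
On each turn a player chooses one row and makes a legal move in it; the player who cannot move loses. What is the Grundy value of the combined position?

6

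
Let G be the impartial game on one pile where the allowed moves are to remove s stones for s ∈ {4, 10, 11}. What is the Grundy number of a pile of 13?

1

Build the Grundy sequence with g(k) = mex{g(k−s) : s ∈ {4, 10, 11}, s ≤ k}:
g(0) = mex{} = 0
g(1) = mex{} = 0
g(2) = mex{} = 0
g(3) = mex{} = 0
g(4) = mex{0} = 1
g(5) = mex{0} = 1
g(6) = mex{0} = 1
g(7) = mex{0} = 1
g(8) = mex{1} = 0
g(9) = mex{1} = 0
g(10) = mex{0,1} = 2
g(11) = mex{0,1} = 2
g(12) = mex{0} = 1
g(13) = mex{0} = 1
So g(13) = 1.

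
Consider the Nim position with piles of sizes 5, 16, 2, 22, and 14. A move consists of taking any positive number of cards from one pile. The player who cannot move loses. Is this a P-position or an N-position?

N-position

Nim-sum: 5 XOR 16 XOR 2 XOR 22 XOR 14 = 15.
The nim-sum is 15 ≠ 0, so this is an N-position: the player to move can win.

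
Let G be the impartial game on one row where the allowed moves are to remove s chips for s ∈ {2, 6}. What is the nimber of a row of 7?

1

Grundy values for subtraction set {2, 6}:
g(0) = mex{} = 0
g(1) = mex{} = 0
g(2) = mex{0} = 1
g(3) = mex{0} = 1
g(4) = mex{1} = 0
g(5) = mex{1} = 0
g(6) = mex{0} = 1
g(7) = mex{0} = 1
So g(7) = 1.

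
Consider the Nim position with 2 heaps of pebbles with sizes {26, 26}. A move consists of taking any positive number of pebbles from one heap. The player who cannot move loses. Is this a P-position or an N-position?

Nim-sum: 26 ^ 26 = 0.
The nim-sum is 0, so this is a P-position: the player to move is in a losing position under optimal play.

P-position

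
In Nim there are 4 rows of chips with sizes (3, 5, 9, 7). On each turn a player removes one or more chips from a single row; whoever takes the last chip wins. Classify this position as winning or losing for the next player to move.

Winning position

Nim-sum: 3 XOR 5 XOR 9 XOR 7 = 8.
The nim-sum is 8 ≠ 0, so this is an N-position: the player to move can win.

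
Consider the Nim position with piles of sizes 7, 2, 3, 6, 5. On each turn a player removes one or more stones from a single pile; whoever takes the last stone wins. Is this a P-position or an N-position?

Nim-sum: 7 ^ 2 ^ 3 ^ 6 ^ 5 = 5.
The nim-sum is 5 ≠ 0, so this is an N-position: the player to move can win.

N-position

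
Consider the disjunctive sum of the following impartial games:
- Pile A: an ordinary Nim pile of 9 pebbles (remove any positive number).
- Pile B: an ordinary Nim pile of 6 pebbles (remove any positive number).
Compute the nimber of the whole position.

15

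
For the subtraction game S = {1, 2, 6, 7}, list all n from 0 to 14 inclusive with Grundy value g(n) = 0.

Build the Grundy sequence with g(k) = mex{g(k−s) : s ∈ {1, 2, 6, 7}, s ≤ k}:
k:     0  1  2  3  4  5  6  7  8  9 10 11 12 13 14
g(k):  0  1  2  0  1  2  3  4  0  1  2  0  1  2  3
The P-positions (g = 0) in 0..14 are 0, 3, 8, 11.

0, 3, 8, 11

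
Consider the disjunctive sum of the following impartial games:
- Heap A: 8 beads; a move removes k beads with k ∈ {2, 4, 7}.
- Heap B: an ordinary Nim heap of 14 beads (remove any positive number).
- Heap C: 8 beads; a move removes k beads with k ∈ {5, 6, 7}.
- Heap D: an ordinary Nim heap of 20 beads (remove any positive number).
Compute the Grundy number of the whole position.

Build the Grundy sequence for heap A with g(k) = mex{g(k−s) : s ∈ {2, 4, 7}, s ≤ k}:
k:     0  1  2  3  4  5  6  7  8
g(k):  0  0  1  1  2  2  0  3  1
So g(8) = 1.
Heap B is a plain Nim heap of size 14, so its Grundy value is 14.
For heap C, compute g(0), g(1), … with moves {5, 6, 7}:
g(0) = mex{} = 0
g(1) = mex{} = 0
g(2) = mex{} = 0
g(3) = mex{} = 0
g(4) = mex{} = 0
g(5) = mex{0} = 1
g(6) = mex{0} = 1
g(7) = mex{0} = 1
g(8) = mex{0} = 1
So g(8) = 1.
Heap D is a plain Nim heap of size 20, so its Grundy value is 20.
The value of a disjunctive sum is the nim-sum of the parts.
Combined value = 1 XOR 14 XOR 1 XOR 20 = 26.

26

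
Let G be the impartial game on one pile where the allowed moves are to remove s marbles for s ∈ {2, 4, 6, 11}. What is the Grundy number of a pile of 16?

0

Build the Grundy sequence with g(k) = mex{g(k−s) : s ∈ {2, 4, 6, 11}, s ≤ k}:
k:     0  1  2  3  4  5  6  7  8  9 10 11 12 13 14 15 16
g(k):  0  0  1  1  2  2  3  3  0  0  1  1  2  2  3  3  0
So g(16) = 0.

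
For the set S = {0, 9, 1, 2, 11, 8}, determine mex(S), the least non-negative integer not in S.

The values 0, 1, 2 are all present; 3 is the first non-negative integer missing from the set.

3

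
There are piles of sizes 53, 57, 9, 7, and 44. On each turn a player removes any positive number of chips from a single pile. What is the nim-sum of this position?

46

Compute the nim-sum pairwise:
53 ⊕ 57 = 12
12 ⊕ 9 = 5
5 ⊕ 7 = 2
2 ⊕ 44 = 46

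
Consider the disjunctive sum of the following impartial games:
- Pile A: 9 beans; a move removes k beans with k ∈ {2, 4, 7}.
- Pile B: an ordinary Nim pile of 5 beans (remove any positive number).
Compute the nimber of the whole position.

Build the Grundy sequence for pile A with g(k) = mex{g(k−s) : s ∈ {2, 4, 7}, s ≤ k}:
k:     0  1  2  3  4  5  6  7  8  9
g(k):  0  0  1  1  2  2  0  3  1  0
So g(9) = 0.
Pile B is a plain Nim pile of size 5, so its Grundy value is 5.
The value of a disjunctive sum is the nim-sum of the parts.
Combined value = 0 XOR 5 = 5.

5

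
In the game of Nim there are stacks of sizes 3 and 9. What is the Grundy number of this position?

10

Compute the nim-sum pairwise:
3 XOR 9 = 10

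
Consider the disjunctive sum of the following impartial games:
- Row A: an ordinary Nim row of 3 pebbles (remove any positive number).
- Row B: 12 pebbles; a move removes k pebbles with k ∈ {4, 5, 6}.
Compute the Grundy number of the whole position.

Row A is a plain Nim row of size 3, so its Grundy value is 3.
Grundy values for row B (subtraction set {4, 5, 6}):
k:     0  1  2  3  4  5  6  7  8  9 10 11 12
g(k):  0  0  0  0  1  1  1  1  2  2  0  0  0
So g(12) = 0.
By the Sprague-Grundy theorem, the Grundy value of a sum of independent games is the XOR of the component values.
Combined value = 3 XOR 0 = 3.

3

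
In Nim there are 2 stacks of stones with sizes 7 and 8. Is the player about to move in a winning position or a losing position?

Winning position

Nim-sum: 7 ^ 8 = 15.
The nim-sum is 15 ≠ 0, so this is an N-position: the player to move can win.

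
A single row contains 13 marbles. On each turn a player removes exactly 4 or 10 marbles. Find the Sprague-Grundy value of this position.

1

Grundy values for subtraction set {4, 10}:
k:     0  1  2  3  4  5  6  7  8  9 10 11 12 13
g(k):  0  0  0  0  1  1  1  1  0  0  2  2  1  1
So g(13) = 1.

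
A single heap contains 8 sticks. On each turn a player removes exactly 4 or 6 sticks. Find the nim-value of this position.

2

Grundy values for subtraction set {4, 6}:
k:     0  1  2  3  4  5  6  7  8
g(k):  0  0  0  0  1  1  1  1  2
So g(8) = 2.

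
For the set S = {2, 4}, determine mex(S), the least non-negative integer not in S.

0

0 is not in the set, so the mex is 0.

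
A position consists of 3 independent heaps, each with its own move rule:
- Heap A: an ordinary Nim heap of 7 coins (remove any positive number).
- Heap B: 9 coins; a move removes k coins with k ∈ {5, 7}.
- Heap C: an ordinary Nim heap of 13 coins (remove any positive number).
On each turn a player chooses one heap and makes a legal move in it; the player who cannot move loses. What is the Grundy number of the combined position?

11

Heap A is a plain Nim heap of size 7, so its Grundy value is 7.
Grundy values for heap B (subtraction set {5, 7}):
g(0) = mex{} = 0
g(1) = mex{} = 0
g(2) = mex{} = 0
g(3) = mex{} = 0
g(4) = mex{} = 0
g(5) = mex{0} = 1
g(6) = mex{0} = 1
g(7) = mex{0} = 1
g(8) = mex{0} = 1
g(9) = mex{0} = 1
So g(9) = 1.
Heap C is a plain Nim heap of size 13, so its Grundy value is 13.
The value of a disjunctive sum is the nim-sum of the parts.
Combined value = 7 ⊕ 1 ⊕ 13 = 11.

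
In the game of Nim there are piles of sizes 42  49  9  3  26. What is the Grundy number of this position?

Compute the nim-sum pairwise:
42 XOR 49 = 27
27 XOR 9 = 18
18 XOR 3 = 17
17 XOR 26 = 11

11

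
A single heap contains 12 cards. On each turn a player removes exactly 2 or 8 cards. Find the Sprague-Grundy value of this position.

1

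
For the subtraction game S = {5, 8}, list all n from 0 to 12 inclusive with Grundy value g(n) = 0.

0, 1, 2, 3, 4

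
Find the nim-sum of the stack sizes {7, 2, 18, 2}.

Bitwise XOR of the heap sizes:
  00111  (7)
  00010  (2)
  10010  (18)
  00010  (2)
  -----
  10101  (21)

21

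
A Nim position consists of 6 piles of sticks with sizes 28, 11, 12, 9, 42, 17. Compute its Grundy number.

41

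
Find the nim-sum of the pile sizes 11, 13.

Nim-sum: 11 ^ 13 = 6.

6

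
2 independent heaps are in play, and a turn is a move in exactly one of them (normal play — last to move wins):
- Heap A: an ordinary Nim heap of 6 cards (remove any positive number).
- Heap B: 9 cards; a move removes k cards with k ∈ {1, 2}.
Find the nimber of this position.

6

Heap A is a plain Nim heap of size 6, so its Grundy value is 6.
Build the Grundy sequence for heap B with g(k) = mex{g(k−s) : s ∈ {1, 2}, s ≤ k}:
k:     0  1  2  3  4  5  6  7  8  9
g(k):  0  1  2  0  1  2  0  1  2  0
So g(9) = 0.
By the Sprague-Grundy theorem, the Grundy value of a sum of independent games is the XOR of the component values.
Combined value = 6 ⊕ 0 = 6.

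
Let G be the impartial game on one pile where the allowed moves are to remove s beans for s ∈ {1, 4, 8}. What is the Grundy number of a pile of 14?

0

Build the Grundy sequence with g(k) = mex{g(k−s) : s ∈ {1, 4, 8}, s ≤ k}:
g(0) = mex{} = 0
g(1) = mex{0} = 1
g(2) = mex{1} = 0
g(3) = mex{0} = 1
g(4) = mex{0,1} = 2
g(5) = mex{1,2} = 0
g(6) = mex{0} = 1
g(7) = mex{1} = 0
g(8) = mex{0,2} = 1
g(9) = mex{0,1} = 2
g(10) = mex{0,1,2} = 3
g(11) = mex{0,1,3} = 2
g(12) = mex{1,2} = 0
g(13) = mex{0,2} = 1
g(14) = mex{1,3} = 0
So g(14) = 0.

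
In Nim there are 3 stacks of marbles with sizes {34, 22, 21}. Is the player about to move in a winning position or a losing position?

Winning position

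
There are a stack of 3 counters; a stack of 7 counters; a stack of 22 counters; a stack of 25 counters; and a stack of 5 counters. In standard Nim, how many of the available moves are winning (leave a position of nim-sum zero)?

1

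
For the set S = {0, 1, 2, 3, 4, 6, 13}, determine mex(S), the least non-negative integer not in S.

5

The values 0, 1, 2, 3, 4 are all present; 5 is the first non-negative integer missing from the set.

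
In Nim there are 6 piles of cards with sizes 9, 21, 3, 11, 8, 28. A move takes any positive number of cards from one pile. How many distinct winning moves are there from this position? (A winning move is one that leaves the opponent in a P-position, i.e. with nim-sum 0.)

0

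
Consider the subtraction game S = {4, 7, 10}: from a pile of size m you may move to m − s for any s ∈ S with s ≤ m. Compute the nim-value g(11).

2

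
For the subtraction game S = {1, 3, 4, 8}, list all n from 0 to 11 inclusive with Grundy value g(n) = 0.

0, 2, 7, 9

Build the Grundy sequence with g(k) = mex{g(k−s) : s ∈ {1, 3, 4, 8}, s ≤ k}:
k:     0  1  2  3  4  5  6  7  8  9 10 11
g(k):  0  1  0  1  2  3  2  0  1  0  1  2
The P-positions (g = 0) in 0..11 are 0, 2, 7, 9.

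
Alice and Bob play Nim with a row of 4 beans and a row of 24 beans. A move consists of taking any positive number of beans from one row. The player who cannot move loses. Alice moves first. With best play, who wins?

Nim-sum: 4 ⊕ 24 = 28.
The nim-sum is 28 ≠ 0, so this is an N-position: the player to move can win; Alice has a winning move.

Alice wins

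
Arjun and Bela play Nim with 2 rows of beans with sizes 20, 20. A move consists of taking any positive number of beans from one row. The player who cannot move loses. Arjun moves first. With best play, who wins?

Bela wins

Compute the nim-sum pairwise:
20 XOR 20 = 0
The nim-sum is 0, so this is a P-position: the player to move is in a losing position under optimal play; Arjun is about to move from it and so loses — Bela wins.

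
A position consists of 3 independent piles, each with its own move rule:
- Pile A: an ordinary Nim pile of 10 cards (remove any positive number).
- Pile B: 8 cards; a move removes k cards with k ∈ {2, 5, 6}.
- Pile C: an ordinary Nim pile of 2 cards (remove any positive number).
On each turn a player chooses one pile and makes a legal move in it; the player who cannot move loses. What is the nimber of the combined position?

8

Pile A is a plain Nim pile of size 10, so its Grundy value is 10.
For pile B, compute g(0), g(1), … with moves {2, 5, 6}:
k:     0  1  2  3  4  5  6  7  8
g(k):  0  0  1  1  0  2  1  3  0
So g(8) = 0.
Pile C is a plain Nim pile of size 2, so its Grundy value is 2.
The value of a disjunctive sum is the nim-sum of the parts.
Combined value = 10 ⊕ 0 ⊕ 2 = 8.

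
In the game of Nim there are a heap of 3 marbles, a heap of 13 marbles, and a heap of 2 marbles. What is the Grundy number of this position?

Compute the nim-sum pairwise:
3 ⊕ 13 = 14
14 ⊕ 2 = 12

12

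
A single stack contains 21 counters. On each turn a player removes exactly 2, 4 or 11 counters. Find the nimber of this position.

1

Grundy values for subtraction set {2, 4, 11}:
k:     0  1  2  3  4  5  6  7  8  9 10 11 12 13 14 15 16 17 18 19 20 21
g(k):  0  0  1  1  2  2  0  0  1  1  2  2  3  0  0  1  1  2  2  0  0  1
So g(21) = 1.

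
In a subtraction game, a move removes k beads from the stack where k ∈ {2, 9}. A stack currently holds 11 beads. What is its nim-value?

Compute g(0), g(1), … for moves {2, 9}:
g(0) = mex{} = 0
g(1) = mex{} = 0
g(2) = mex{0} = 1
g(3) = mex{0} = 1
g(4) = mex{1} = 0
g(5) = mex{1} = 0
g(6) = mex{0} = 1
g(7) = mex{0} = 1
g(8) = mex{1} = 0
g(9) = mex{0,1} = 2
g(10) = mex{0} = 1
g(11) = mex{1,2} = 0
So g(11) = 0.

0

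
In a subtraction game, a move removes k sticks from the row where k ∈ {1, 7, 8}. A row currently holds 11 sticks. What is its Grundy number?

3

Compute g(0), g(1), … for moves {1, 7, 8}:
g(0) = mex{} = 0
g(1) = mex{0} = 1
g(2) = mex{1} = 0
g(3) = mex{0} = 1
g(4) = mex{1} = 0
g(5) = mex{0} = 1
g(6) = mex{1} = 0
g(7) = mex{0} = 1
g(8) = mex{0,1} = 2
g(9) = mex{0,1,2} = 3
g(10) = mex{0,1,3} = 2
g(11) = mex{0,1,2} = 3
So g(11) = 3.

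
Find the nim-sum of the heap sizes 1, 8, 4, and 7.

10

In binary:
  0001  (1)
  1000  (8)
  0100  (4)
  0111  (7)
  ----
  1010  (10)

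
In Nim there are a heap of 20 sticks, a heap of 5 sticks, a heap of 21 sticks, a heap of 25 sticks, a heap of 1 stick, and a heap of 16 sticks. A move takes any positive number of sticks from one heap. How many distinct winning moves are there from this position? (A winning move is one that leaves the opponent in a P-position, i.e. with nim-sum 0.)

Compute the nim-sum pairwise:
20 ^ 5 = 17
17 ^ 21 = 4
4 ^ 25 = 29
29 ^ 1 = 28
28 ^ 16 = 12
The overall nim-sum is X = 12. A heap of size p has a winning move iff p XOR X < p (reduce it to p XOR X).
  20: 20 XOR 12 = 24 ≥ 20 — no move.
  5: 5 XOR 12 = 9 ≥ 5 — no move.
  21: 21 XOR 12 = 25 ≥ 21 — no move.
  25: 25 XOR 12 = 21 < 25 — winning move (to 21).
  1: 1 XOR 12 = 13 ≥ 1 — no move.
  16: 16 XOR 12 = 28 ≥ 16 — no move.
That gives 1 winning move.

1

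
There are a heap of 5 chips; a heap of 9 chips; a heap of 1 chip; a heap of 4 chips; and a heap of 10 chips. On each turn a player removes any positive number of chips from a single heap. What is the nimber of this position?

Write each in binary and XOR column by column:
  0101  (5)
  1001  (9)
  0001  (1)
  0100  (4)
  1010  (10)
  ----
  0011  (3)

3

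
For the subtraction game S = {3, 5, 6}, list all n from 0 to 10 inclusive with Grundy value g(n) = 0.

0, 1, 2, 9, 10

Compute g(0), g(1), … for moves {3, 5, 6}:
g(0) = mex{} = 0
g(1) = mex{} = 0
g(2) = mex{} = 0
g(3) = mex{0} = 1
g(4) = mex{0} = 1
g(5) = mex{0} = 1
g(6) = mex{0,1} = 2
g(7) = mex{0,1} = 2
g(8) = mex{0,1} = 2
g(9) = mex{1,2} = 0
g(10) = mex{1,2} = 0
The P-positions (g = 0) in 0..10 are 0, 1, 2, 9, 10.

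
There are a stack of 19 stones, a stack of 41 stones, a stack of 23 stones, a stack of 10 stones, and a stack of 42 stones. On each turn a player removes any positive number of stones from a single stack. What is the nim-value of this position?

13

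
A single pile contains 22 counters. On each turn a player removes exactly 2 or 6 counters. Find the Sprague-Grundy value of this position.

Grundy values for subtraction set {2, 6}:
k:     0  1  2  3  4  5  6  7  8  9 10 11 12 13 14 15 16 17 18 19 20 21 22
g(k):  0  0  1  1  0  0  1  1  0  0  1  1  0  0  1  1  0  0  1  1  0  0  1
So g(22) = 1.

1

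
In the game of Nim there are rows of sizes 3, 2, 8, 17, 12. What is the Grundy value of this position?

Nim-sum: 3 ⊕ 2 ⊕ 8 ⊕ 17 ⊕ 12 = 20.

20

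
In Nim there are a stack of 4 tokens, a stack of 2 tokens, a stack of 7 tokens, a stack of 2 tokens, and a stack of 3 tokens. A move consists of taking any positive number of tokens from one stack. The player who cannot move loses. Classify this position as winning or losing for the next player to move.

Losing position

Compute the nim-sum pairwise:
4 XOR 2 = 6
6 XOR 7 = 1
1 XOR 2 = 3
3 XOR 3 = 0
The nim-sum is 0, so this is a P-position: the player to move is in a losing position under optimal play.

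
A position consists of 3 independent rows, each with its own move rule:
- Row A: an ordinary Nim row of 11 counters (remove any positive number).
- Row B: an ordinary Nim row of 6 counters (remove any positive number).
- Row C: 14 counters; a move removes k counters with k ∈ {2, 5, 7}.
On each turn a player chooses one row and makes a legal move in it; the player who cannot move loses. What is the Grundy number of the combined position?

13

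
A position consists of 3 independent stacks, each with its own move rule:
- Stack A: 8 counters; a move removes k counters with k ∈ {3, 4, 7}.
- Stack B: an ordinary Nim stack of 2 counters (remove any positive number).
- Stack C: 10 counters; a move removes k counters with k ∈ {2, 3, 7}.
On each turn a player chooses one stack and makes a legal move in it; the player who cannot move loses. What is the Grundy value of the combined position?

Grundy values for stack A (subtraction set {3, 4, 7}):
k:     0  1  2  3  4  5  6  7  8
g(k):  0  0  0  1  1  1  2  2  2
So g(8) = 2.
Stack B is a plain Nim stack of size 2, so its Grundy value is 2.
Grundy values for stack C (subtraction set {2, 3, 7}):
k:     0  1  2  3  4  5  6  7  8  9 10
g(k):  0  0  1  1  2  0  0  1  1  2  0
So g(10) = 0.
By the Sprague-Grundy theorem, the Grundy value of a sum of independent games is the XOR of the component values.
Combined value = 2 ⊕ 2 ⊕ 0 = 0.

0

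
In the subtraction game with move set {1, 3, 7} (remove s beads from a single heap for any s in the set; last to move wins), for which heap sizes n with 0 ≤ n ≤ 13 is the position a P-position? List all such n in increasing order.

0, 2, 4, 6, 8, 10, 12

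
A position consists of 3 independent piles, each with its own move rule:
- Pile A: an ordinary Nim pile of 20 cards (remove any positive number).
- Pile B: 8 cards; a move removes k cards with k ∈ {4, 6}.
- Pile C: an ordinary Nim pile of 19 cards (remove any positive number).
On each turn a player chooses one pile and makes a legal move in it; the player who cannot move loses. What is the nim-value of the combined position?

Pile A is a plain Nim pile of size 20, so its Grundy value is 20.
Grundy values for pile B (subtraction set {4, 6}):
g(0) = mex{} = 0
g(1) = mex{} = 0
g(2) = mex{} = 0
g(3) = mex{} = 0
g(4) = mex{0} = 1
g(5) = mex{0} = 1
g(6) = mex{0} = 1
g(7) = mex{0} = 1
g(8) = mex{0,1} = 2
So g(8) = 2.
Pile C is a plain Nim pile of size 19, so its Grundy value is 19.
By the Sprague-Grundy theorem, the Grundy value of a sum of independent games is the XOR of the component values.
Combined value = 20 XOR 2 XOR 19 = 5.

5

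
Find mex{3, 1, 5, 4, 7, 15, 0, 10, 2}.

6

The values 0, 1, 2, 3, 4, 5 are all present; 6 is the first non-negative integer missing from the set.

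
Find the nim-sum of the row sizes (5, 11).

Nim-sum: 5 ⊕ 11 = 14.

14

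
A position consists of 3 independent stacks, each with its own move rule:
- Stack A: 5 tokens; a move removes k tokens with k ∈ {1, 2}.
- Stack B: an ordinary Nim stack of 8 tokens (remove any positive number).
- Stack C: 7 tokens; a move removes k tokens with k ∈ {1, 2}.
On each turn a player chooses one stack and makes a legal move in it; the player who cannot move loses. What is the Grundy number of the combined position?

11

Grundy values for stack A (subtraction set {1, 2}):
k:     0  1  2  3  4  5
g(k):  0  1  2  0  1  2
So g(5) = 2.
Stack B is a plain Nim stack of size 8, so its Grundy value is 8.
Grundy values for stack C (subtraction set {1, 2}):
k:     0  1  2  3  4  5  6  7
g(k):  0  1  2  0  1  2  0  1
So g(7) = 1.
By the Sprague-Grundy theorem, the Grundy value of a sum of independent games is the XOR of the component values.
Combined value = 2 XOR 8 XOR 1 = 11.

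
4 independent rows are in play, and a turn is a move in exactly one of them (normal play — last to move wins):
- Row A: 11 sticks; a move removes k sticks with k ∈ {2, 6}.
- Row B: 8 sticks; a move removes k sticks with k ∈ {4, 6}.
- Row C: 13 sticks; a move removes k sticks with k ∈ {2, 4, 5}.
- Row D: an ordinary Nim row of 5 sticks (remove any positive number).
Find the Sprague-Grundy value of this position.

Grundy values for row A (subtraction set {2, 6}):
g(0) = mex{} = 0
g(1) = mex{} = 0
g(2) = mex{0} = 1
g(3) = mex{0} = 1
g(4) = mex{1} = 0
g(5) = mex{1} = 0
g(6) = mex{0} = 1
g(7) = mex{0} = 1
g(8) = mex{1} = 0
g(9) = mex{1} = 0
g(10) = mex{0} = 1
g(11) = mex{0} = 1
So g(11) = 1.
Build the Grundy sequence for row B with g(k) = mex{g(k−s) : s ∈ {4, 6}, s ≤ k}:
g(0) = mex{} = 0
g(1) = mex{} = 0
g(2) = mex{} = 0
g(3) = mex{} = 0
g(4) = mex{0} = 1
g(5) = mex{0} = 1
g(6) = mex{0} = 1
g(7) = mex{0} = 1
g(8) = mex{0,1} = 2
So g(8) = 2.
Grundy values for row C (subtraction set {2, 4, 5}):
g(0) = mex{} = 0
g(1) = mex{} = 0
g(2) = mex{0} = 1
g(3) = mex{0} = 1
g(4) = mex{0,1} = 2
g(5) = mex{0,1} = 2
g(6) = mex{0,1,2} = 3
g(7) = mex{1,2} = 0
g(8) = mex{1,2,3} = 0
g(9) = mex{0,2} = 1
g(10) = mex{0,2,3} = 1
g(11) = mex{0,1,3} = 2
g(12) = mex{0,1} = 2
g(13) = mex{0,1,2} = 3
So g(13) = 3.
Row D is a plain Nim row of size 5, so its Grundy value is 5.
The value of a disjunctive sum is the nim-sum of the parts.
Combined value = 1 XOR 2 XOR 3 XOR 5 = 5.

5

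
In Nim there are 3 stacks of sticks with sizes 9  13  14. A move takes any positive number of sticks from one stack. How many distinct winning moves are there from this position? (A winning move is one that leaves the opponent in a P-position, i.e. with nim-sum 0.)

Nim-sum: 9 ⊕ 13 ⊕ 14 = 10.
The overall nim-sum is X = 10. A stack of size p has a winning move iff p XOR X < p (reduce it to p XOR X).
  9: 9 XOR 10 = 3 < 9 — winning move (to 3).
  13: 13 XOR 10 = 7 < 13 — winning move (to 7).
  14: 14 XOR 10 = 4 < 14 — winning move (to 4).
That gives 3 winning moves.

3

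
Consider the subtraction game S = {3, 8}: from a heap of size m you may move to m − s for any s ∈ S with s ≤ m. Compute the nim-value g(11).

Grundy values for subtraction set {3, 8}:
g(0) = mex{} = 0
g(1) = mex{} = 0
g(2) = mex{} = 0
g(3) = mex{0} = 1
g(4) = mex{0} = 1
g(5) = mex{0} = 1
g(6) = mex{1} = 0
g(7) = mex{1} = 0
g(8) = mex{0,1} = 2
g(9) = mex{0} = 1
g(10) = mex{0} = 1
g(11) = mex{1,2} = 0
So g(11) = 0.

0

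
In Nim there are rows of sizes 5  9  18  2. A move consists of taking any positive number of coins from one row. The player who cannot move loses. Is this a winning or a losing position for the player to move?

Winning position

Compute the nim-sum pairwise:
5 XOR 9 = 12
12 XOR 18 = 30
30 XOR 2 = 28
The nim-sum is 28 ≠ 0, so this is an N-position: the player to move can win.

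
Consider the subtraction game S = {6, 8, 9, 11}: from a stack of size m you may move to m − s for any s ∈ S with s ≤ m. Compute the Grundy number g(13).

2

Grundy values for subtraction set {6, 8, 9, 11}:
g(0) = mex{} = 0
g(1) = mex{} = 0
g(2) = mex{} = 0
g(3) = mex{} = 0
g(4) = mex{} = 0
g(5) = mex{} = 0
g(6) = mex{0} = 1
g(7) = mex{0} = 1
g(8) = mex{0} = 1
g(9) = mex{0} = 1
g(10) = mex{0} = 1
g(11) = mex{0} = 1
g(12) = mex{0,1} = 2
g(13) = mex{0,1} = 2
So g(13) = 2.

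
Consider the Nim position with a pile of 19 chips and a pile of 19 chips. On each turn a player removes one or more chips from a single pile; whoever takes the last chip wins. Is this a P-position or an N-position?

Nim-sum: 19 ^ 19 = 0.
The nim-sum is 0, so this is a P-position: the player to move is in a losing position under optimal play.

P-position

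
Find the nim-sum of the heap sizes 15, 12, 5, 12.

Write each in binary and XOR column by column:
  1111  (15)
  1100  (12)
  0101  (5)
  1100  (12)
  ----
  1010  (10)

10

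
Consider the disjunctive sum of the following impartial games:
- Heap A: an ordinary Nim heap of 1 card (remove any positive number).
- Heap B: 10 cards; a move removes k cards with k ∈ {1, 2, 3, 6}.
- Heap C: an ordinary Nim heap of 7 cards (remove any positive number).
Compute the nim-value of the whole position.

Heap A is a plain Nim heap of size 1, so its Grundy value is 1.
Grundy values for heap B (subtraction set {1, 2, 3, 6}):
g(0) = mex{} = 0
g(1) = mex{0} = 1
g(2) = mex{0,1} = 2
g(3) = mex{0,1,2} = 3
g(4) = mex{1,2,3} = 0
g(5) = mex{0,2,3} = 1
g(6) = mex{0,1,3} = 2
g(7) = mex{0,1,2} = 3
g(8) = mex{1,2,3} = 0
g(9) = mex{0,2,3} = 1
g(10) = mex{0,1,3} = 2
So g(10) = 2.
Heap C is a plain Nim heap of size 7, so its Grundy value is 7.
The value of a disjunctive sum is the nim-sum of the parts.
Combined value = 1 XOR 2 XOR 7 = 4.

4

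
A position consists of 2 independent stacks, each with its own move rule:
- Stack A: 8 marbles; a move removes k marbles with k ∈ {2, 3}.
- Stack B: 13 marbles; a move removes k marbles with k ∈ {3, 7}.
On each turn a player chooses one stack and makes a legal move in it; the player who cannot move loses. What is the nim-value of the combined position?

0

Grundy values for stack A (subtraction set {2, 3}):
k:     0  1  2  3  4  5  6  7  8
g(k):  0  0  1  1  2  0  0  1  1
So g(8) = 1.
Build the Grundy sequence for stack B with g(k) = mex{g(k−s) : s ∈ {3, 7}, s ≤ k}:
g(0) = mex{} = 0
g(1) = mex{} = 0
g(2) = mex{} = 0
g(3) = mex{0} = 1
g(4) = mex{0} = 1
g(5) = mex{0} = 1
g(6) = mex{1} = 0
g(7) = mex{0,1} = 2
g(8) = mex{0,1} = 2
g(9) = mex{0} = 1
g(10) = mex{1,2} = 0
g(11) = mex{1,2} = 0
g(12) = mex{1} = 0
g(13) = mex{0} = 1
So g(13) = 1.
By the Sprague-Grundy theorem, the Grundy value of a sum of independent games is the XOR of the component values.
Combined value = 1 XOR 1 = 0.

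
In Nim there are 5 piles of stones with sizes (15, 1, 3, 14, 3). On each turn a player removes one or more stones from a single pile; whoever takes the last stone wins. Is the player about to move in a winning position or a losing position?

Write each in binary and XOR column by column:
  1111  (15)
  0001  (1)
  0011  (3)
  1110  (14)
  0011  (3)
  ----
  0000  (0)
The nim-sum is 0, so this is a P-position: the player to move is in a losing position under optimal play.

Losing position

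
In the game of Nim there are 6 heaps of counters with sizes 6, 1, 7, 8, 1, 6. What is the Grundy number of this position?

Nim-sum: 6 ^ 1 ^ 7 ^ 8 ^ 1 ^ 6 = 15.

15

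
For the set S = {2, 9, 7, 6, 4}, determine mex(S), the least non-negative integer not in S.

0

0 is not in the set, so the mex is 0.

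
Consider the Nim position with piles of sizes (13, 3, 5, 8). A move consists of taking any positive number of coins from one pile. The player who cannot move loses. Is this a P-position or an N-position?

N-position

In binary:
  1101  (13)
  0011  (3)
  0101  (5)
  1000  (8)
  ----
  0011  (3)
The nim-sum is 3 ≠ 0, so this is an N-position: the player to move can win.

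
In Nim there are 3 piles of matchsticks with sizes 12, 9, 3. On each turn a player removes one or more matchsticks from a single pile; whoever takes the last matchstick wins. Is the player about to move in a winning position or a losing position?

Winning position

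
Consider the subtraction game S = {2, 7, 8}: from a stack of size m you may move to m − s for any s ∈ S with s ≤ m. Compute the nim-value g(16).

1

Grundy values for subtraction set {2, 7, 8}:
k:     0  1  2  3  4  5  6  7  8  9 10 11 12 13 14 15 16
g(k):  0  0  1  1  0  0  1  1  2  2  0  3  1  2  0  0  1
So g(16) = 1.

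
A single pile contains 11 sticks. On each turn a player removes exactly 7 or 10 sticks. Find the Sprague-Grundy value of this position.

1

Grundy values for subtraction set {7, 10}:
k:     0  1  2  3  4  5  6  7  8  9 10 11
g(k):  0  0  0  0  0  0  0  1  1  1  1  1
So g(11) = 1.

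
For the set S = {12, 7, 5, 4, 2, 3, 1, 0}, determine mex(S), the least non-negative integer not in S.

The values 0, 1, 2, 3, 4, 5 are all present; 6 is the first non-negative integer missing from the set.

6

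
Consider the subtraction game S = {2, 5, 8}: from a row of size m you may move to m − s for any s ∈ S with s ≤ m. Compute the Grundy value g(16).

1

Build the Grundy sequence with g(k) = mex{g(k−s) : s ∈ {2, 5, 8}, s ≤ k}:
k:     0  1  2  3  4  5  6  7  8  9 10 11 12 13 14 15 16
g(k):  0  0  1  1  0  2  1  0  2  1  0  0  1  1  0  2  1
So g(16) = 1.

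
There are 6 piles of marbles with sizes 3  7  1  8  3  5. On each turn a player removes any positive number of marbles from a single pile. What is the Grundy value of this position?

11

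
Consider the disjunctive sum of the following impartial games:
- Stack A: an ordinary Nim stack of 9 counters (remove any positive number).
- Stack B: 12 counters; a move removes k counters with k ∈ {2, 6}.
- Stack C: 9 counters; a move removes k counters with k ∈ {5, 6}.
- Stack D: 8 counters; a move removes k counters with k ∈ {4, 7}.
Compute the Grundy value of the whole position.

Stack A is a plain Nim stack of size 9, so its Grundy value is 9.
For stack B, compute g(0), g(1), … with moves {2, 6}:
g(0) = mex{} = 0
g(1) = mex{} = 0
g(2) = mex{0} = 1
g(3) = mex{0} = 1
g(4) = mex{1} = 0
g(5) = mex{1} = 0
g(6) = mex{0} = 1
g(7) = mex{0} = 1
g(8) = mex{1} = 0
g(9) = mex{1} = 0
g(10) = mex{0} = 1
g(11) = mex{0} = 1
g(12) = mex{1} = 0
So g(12) = 0.
For stack C, compute g(0), g(1), … with moves {5, 6}:
k:     0  1  2  3  4  5  6  7  8  9
g(k):  0  0  0  0  0  1  1  1  1  1
So g(9) = 1.
Grundy values for stack D (subtraction set {4, 7}):
k:     0  1  2  3  4  5  6  7  8
g(k):  0  0  0  0  1  1  1  1  2
So g(8) = 2.
By the Sprague-Grundy theorem, the Grundy value of a sum of independent games is the XOR of the component values.
Combined value = 9 ⊕ 0 ⊕ 1 ⊕ 2 = 10.

10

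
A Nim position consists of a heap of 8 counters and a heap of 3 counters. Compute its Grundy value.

Nim-sum: 8 ⊕ 3 = 11.

11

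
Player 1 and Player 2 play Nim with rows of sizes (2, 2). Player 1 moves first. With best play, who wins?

Compute the nim-sum pairwise:
2 ⊕ 2 = 0
The nim-sum is 0, so this is a P-position: the player to move is in a losing position under optimal play; Player 1 is about to move from it and so loses — Player 2 wins.

Player 2 wins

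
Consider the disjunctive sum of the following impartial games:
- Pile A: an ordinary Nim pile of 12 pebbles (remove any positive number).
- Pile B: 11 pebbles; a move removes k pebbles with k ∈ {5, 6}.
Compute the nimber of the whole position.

12

Pile A is a plain Nim pile of size 12, so its Grundy value is 12.
Grundy values for pile B (subtraction set {5, 6}):
k:     0  1  2  3  4  5  6  7  8  9 10 11
g(k):  0  0  0  0  0  1  1  1  1  1  2  0
So g(11) = 0.
By the Sprague-Grundy theorem, the Grundy value of a sum of independent games is the XOR of the component values.
Combined value = 12 XOR 0 = 12.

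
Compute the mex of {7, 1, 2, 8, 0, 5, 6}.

3

The values 0, 1, 2 are all present; 3 is the first non-negative integer missing from the set.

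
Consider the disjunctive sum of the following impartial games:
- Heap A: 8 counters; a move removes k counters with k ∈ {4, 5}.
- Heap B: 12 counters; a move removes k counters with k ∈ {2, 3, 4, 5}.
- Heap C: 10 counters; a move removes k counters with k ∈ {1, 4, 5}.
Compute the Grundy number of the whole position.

0

Build the Grundy sequence for heap A with g(k) = mex{g(k−s) : s ∈ {4, 5}, s ≤ k}:
k:     0  1  2  3  4  5  6  7  8
g(k):  0  0  0  0  1  1  1  1  2
So g(8) = 2.
Grundy values for heap B (subtraction set {2, 3, 4, 5}):
k:     0  1  2  3  4  5  6  7  8  9 10 11 12
g(k):  0  0  1  1  2  2  3  0  0  1  1  2  2
So g(12) = 2.
Grundy values for heap C (subtraction set {1, 4, 5}):
k:     0  1  2  3  4  5  6  7  8  9 10
g(k):  0  1  0  1  2  3  2  3  0  1  0
So g(10) = 0.
The value of a disjunctive sum is the nim-sum of the parts.
Combined value = 2 XOR 2 XOR 0 = 0.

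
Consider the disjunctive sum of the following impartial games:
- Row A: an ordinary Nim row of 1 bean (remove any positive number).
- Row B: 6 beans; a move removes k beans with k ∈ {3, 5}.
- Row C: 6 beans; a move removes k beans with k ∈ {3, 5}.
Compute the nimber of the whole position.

1

Row A is a plain Nim row of size 1, so its Grundy value is 1.
For row B, compute g(0), g(1), … with moves {3, 5}:
k:     0  1  2  3  4  5  6
g(k):  0  0  0  1  1  1  2
So g(6) = 2.
For row C, compute g(0), g(1), … with moves {3, 5}:
g(0) = mex{} = 0
g(1) = mex{} = 0
g(2) = mex{} = 0
g(3) = mex{0} = 1
g(4) = mex{0} = 1
g(5) = mex{0} = 1
g(6) = mex{0,1} = 2
So g(6) = 2.
The value of a disjunctive sum is the nim-sum of the parts.
Combined value = 1 XOR 2 XOR 2 = 1.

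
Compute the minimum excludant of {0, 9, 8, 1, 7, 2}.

3

The values 0, 1, 2 are all present; 3 is the first non-negative integer missing from the set.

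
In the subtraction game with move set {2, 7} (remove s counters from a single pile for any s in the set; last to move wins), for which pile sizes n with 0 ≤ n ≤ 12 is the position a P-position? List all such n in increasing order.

0, 1, 4, 5, 9, 10

Build the Grundy sequence with g(k) = mex{g(k−s) : s ∈ {2, 7}, s ≤ k}:
k:     0  1  2  3  4  5  6  7  8  9 10 11 12
g(k):  0  0  1  1  0  0  1  1  2  0  0  1  1
The P-positions (g = 0) in 0..12 are 0, 1, 4, 5, 9, 10.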